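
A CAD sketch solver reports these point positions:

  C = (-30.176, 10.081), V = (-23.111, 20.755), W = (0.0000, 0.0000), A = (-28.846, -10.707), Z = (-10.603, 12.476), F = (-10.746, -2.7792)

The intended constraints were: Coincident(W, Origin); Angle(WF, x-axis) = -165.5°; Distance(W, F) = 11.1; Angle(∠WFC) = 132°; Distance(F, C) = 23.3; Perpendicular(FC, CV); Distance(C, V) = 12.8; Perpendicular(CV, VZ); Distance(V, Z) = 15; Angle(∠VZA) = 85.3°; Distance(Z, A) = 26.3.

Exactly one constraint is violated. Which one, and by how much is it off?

Distance(Z, A) = 26.3 — off by 3.20.

W = (0.00, 0.00) ✓; WF at -165.5° ✓; |WF| = 11.10 ✓; ∠WFC = 132.0° ✓; |FC| = 23.30 ✓; ∠(FC, CV) = 90.00° ✓; |CV| = 12.80 ✓; ∠(CV, VZ) = 90.00° ✓; |VZ| = 15.00 ✓; ∠VZA = 85.30° ✓; |ZA| = 29.50 ✗.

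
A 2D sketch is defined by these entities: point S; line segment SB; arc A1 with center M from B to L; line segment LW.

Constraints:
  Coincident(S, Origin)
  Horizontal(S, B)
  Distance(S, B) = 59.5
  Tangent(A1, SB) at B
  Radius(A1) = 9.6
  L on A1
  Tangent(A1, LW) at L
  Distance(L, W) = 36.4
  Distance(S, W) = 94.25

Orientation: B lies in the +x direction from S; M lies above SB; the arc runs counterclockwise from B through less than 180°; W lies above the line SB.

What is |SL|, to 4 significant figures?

67.62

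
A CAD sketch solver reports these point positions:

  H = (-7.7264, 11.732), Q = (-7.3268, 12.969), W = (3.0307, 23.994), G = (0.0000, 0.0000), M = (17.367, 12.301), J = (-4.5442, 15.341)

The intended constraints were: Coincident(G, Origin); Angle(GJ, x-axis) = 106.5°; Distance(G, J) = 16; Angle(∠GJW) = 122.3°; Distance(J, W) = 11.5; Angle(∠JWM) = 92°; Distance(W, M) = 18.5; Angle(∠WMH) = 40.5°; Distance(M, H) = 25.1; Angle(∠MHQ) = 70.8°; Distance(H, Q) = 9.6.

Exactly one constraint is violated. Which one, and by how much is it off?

Distance(H, Q) = 9.6 — off by 8.30.

G = (0.00, 0.00) ✓; GJ at 106.5° ✓; |GJ| = 16.00 ✓; ∠GJW = 122.3° ✓; |JW| = 11.50 ✓; ∠JWM = 92.00° ✓; |WM| = 18.50 ✓; ∠WMH = 40.50° ✓; |MH| = 25.10 ✓; ∠MHQ = 70.80° ✓; |HQ| = 1.300 ✗.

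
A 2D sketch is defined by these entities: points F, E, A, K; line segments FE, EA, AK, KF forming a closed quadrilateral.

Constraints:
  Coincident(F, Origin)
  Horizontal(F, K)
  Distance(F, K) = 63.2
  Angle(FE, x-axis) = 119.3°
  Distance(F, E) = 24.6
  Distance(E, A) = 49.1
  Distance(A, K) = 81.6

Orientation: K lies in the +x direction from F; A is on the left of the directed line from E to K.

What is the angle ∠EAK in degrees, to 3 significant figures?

68.4°

Checks: FE at 119.3° ✓; |EA| = 49.10 ✓; |AK| = 81.60 ✓.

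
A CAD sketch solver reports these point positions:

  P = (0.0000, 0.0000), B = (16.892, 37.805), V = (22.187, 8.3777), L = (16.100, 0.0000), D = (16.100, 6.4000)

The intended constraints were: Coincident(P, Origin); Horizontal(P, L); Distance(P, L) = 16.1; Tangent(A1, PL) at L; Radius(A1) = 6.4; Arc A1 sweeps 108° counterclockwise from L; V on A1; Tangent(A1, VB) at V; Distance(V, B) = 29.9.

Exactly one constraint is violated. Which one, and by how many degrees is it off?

Tangent(A1, VB) at V — off by 7.80°.

P = (0.00, 0.00) ✓; P.y = 0.00, L.y = 0.00 ✓; |PL| = 16.10 ✓; ∠(DL, LP) = 90.00° ✓; |DL| = 6.400 ✓; bearing(D→V) − bearing(D→L) = 108.0° ✓; |DV| = 6.400 ✓; ∠(DV, VB) = 97.80° ✗; |VB| = 29.90 ✓.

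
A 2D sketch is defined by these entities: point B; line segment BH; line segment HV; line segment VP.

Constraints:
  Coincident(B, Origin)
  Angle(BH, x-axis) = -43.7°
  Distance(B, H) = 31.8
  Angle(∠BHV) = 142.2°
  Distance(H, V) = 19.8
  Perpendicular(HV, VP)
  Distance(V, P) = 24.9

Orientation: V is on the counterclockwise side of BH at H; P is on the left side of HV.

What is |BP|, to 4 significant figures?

45.25

B is at the origin; BH runs at -43.7° with length 31.8, so H = 31.8·(cos -43.7°, sin -43.7°) = (22.99, -21.97). ∠BHV = 142.2°, so HV runs at -43.7° + (180° − 142.2°) = -5.900° from the x-axis; with |HV| = 19.8, V = H + 19.8·(cos -5.900°, sin -5.900°) = (42.69, -24.01). HV is perpendicular to VP; with |VP| = 24.9 on the left of HV, P = V + 24.9·(0.1028, 0.9947) = (45.25, 0.7627). Then |BP| = |P − B| = 45.25.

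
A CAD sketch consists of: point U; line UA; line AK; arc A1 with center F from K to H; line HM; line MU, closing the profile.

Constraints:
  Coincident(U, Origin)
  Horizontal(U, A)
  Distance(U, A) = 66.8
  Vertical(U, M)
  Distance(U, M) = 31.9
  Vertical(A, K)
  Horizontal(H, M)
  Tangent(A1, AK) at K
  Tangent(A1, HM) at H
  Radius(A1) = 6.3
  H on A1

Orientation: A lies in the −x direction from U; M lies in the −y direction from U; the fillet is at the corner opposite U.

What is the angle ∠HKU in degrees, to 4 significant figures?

65.97°

U is at the origin; UA is horizontal with |UA| = 66.8 and A on the −x side, so A = (-66.80, 0.000). U and M share the same x with |UM| = 31.9 and M on the −y side, so M = (0.000, -31.90). The virtual corner opposite U is at (-66.80, -31.90). A1 meets AK tangentially, so FK is at right angles to AK and tangency of A1 to HM means the radius FH is perpendicular to HM, with radius 6.3, so the center F sits 6.3 in from both sides at F = (-60.50, -25.60). That places the tangent points at K = (-66.80, -25.60) on AK and H = (-60.50, -31.90) on HM. Then cos ∠HKU = KH·KU / (|KH||KU|), giving 65.97°.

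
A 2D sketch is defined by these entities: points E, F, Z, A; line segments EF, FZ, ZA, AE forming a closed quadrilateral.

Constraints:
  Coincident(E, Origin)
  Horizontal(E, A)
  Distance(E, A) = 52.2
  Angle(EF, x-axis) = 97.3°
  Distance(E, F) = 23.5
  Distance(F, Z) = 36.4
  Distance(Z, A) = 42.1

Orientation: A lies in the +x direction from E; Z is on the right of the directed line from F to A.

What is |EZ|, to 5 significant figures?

15.222

Checks: |FZ| = 36.40 ✓; |ZA| = 42.10 ✓.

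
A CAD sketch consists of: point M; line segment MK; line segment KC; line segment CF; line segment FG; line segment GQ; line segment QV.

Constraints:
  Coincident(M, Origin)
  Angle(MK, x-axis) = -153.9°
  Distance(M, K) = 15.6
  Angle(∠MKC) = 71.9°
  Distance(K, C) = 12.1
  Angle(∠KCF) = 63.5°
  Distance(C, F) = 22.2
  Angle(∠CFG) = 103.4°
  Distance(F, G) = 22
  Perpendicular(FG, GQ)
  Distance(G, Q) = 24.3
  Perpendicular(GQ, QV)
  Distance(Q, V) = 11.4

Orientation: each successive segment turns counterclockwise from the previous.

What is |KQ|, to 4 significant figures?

16.30

M is at the origin; MK runs at -153.9° with length 15.6, so K = (-14.01, -6.863). ∠MKC = 71.9° gives KC at -45.80° from the x-axis; with |KC| = 12.1, C = (-5.574, -15.54). ∠KCF = 63.5° gives CF at 70.70° from the x-axis; with |CF| = 22.2, F = (1.764, 5.415). ∠CFG = 103.4° gives FG at 147.3° from the x-axis; with |FG| = 22.0, G = (-16.75, 17.30). FG is perpendicular to GQ, so GQ runs at -122.7°; with |GQ| = 24.3, Q = (-29.88, -3.149). Then |KQ| = |Q − K| = 16.30.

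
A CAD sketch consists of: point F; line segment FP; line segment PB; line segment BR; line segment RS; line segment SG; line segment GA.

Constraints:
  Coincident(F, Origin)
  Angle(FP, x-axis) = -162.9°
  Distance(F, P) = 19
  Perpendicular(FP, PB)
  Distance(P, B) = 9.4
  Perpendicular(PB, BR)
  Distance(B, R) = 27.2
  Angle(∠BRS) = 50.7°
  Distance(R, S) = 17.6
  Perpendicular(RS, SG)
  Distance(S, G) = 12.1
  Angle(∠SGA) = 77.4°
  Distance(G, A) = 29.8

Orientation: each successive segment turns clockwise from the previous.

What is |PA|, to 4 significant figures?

37.22

F is at the origin; FP runs at -162.9° with length 19.0, so P = (-18.16, -5.587). FP ⟂ PB, so PB runs at 107.1°; with |PB| = 9.4, B = (-20.92, 3.398). The perpendicularity gives BR at right angles to PB, so BR runs at 17.10°; with |BR| = 27.2, R = (5.074, 11.40). ∠BRS = 50.7° gives RS at -112.2° from the x-axis; with |RS| = 17.6, S = (-1.576, -4.900). RS is perpendicular to SG, so SG runs at 157.8°; with |SG| = 12.1, G = (-12.78, -0.3279). ∠SGA = 77.4° gives GA at 55.20° from the x-axis; with |GA| = 29.8, A = (4.228, 24.14). Then |PA| = |A − P| = 37.22.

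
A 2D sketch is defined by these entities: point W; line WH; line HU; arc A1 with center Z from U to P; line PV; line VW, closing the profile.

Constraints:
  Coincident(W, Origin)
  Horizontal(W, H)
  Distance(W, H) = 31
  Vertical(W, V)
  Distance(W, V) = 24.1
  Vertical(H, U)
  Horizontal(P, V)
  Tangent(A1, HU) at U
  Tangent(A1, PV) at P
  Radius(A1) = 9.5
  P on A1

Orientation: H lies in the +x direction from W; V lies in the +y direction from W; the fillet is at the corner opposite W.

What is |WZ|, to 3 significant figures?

26.0

W is at the origin; WH is horizontal with |WH| = 31.0 and H on the +x side, so H = (31.0, 0.00). WV is vertical with |WV| = 24.1 and V on the +y side, so V = (0.00, 24.1). The virtual corner opposite W is at (31.0, 24.1). The tangent condition forces ZU to be normal to HU and A1 meets PV tangentially, so ZP is at right angles to PV, with radius 9.5, so the center Z sits 9.5 in from both sides at Z = (21.5, 14.6). Then |WZ| = |Z − W| = 26.0.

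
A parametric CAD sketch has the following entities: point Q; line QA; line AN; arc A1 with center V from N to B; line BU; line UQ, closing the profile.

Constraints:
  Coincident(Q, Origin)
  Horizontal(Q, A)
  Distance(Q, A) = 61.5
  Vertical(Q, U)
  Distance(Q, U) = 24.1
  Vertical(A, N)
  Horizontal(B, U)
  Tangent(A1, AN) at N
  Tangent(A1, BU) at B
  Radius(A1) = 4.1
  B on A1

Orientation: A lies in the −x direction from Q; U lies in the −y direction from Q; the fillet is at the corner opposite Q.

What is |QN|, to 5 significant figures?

64.670

Q is at the origin; QA is horizontal with |QA| = 61.5 and A on the −x side, so A = (-61.500, 0.0000). Q and U share the same x with |QU| = 24.1 and U on the −y side, so U = (0.0000, -24.100). The virtual corner opposite Q is at (-61.500, -24.100). Tangency of A1 to AN means the radius VN is perpendicular to AN and since A1 is tangent to BU there, VB ⟂ BU, with radius 4.1, so the center V sits 4.1 in from both sides at V = (-57.400, -20.000). That places the tangent points at N = (-61.500, -20.000) on AN and B = (-57.400, -24.100) on BU. Then |QN| = |N − Q| = 64.670.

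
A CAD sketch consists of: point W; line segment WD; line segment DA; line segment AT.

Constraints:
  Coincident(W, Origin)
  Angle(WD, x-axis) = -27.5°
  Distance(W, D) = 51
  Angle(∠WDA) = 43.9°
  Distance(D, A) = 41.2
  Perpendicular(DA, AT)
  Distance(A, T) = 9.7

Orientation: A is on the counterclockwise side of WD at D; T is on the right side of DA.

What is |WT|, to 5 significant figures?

45.283

W is at the origin; WD runs at -27.5° with length 51.0, so D = 51.0·(cos -27.5°, sin -27.5°) = (45.238, -23.549). ∠WDA = 43.9°, so DA runs at -27.5° + (180° − 43.9°) = 108.60° from the x-axis; with |DA| = 41.2, A = D + 41.2·(cos 108.60°, sin 108.60°) = (32.096, 15.499). DA ⟂ AT; with |AT| = 9.7 on the right of DA, T = A + 9.7·(0.94777, 0.31896) = (41.290, 18.593). Then |WT| = |T − W| = 45.283.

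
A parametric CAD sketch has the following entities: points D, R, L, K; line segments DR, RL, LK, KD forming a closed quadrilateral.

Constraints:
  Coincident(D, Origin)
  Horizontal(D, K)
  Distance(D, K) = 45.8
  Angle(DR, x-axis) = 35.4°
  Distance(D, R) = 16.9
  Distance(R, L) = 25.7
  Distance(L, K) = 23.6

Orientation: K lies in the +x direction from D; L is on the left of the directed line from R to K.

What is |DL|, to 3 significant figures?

42.5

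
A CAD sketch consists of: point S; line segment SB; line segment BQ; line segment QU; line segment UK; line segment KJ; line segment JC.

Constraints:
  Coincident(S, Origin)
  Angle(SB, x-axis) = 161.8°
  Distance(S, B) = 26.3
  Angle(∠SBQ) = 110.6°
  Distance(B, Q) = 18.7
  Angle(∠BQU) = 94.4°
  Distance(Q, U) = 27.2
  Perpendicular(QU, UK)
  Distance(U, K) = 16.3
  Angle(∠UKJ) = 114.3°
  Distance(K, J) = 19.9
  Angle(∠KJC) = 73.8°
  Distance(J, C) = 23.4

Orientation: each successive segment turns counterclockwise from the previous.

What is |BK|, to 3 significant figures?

28.7

S is at the origin; SB runs at 161.8° with length 26.3, so B = (-25.0, 8.21). ∠SBQ = 110.6° gives BQ at -129° from the x-axis; with |BQ| = 18.7, Q = (-36.7, -6.36). ∠BQU = 94.4° gives QU at -43.2° from the x-axis; with |QU| = 27.2, U = (-16.9, -25.0). The perpendicularity gives UK at right angles to QU, so UK runs at 46.8°; with |UK| = 16.3, K = (-5.72, -13.1). Then |BK| = |K − B| = 28.7.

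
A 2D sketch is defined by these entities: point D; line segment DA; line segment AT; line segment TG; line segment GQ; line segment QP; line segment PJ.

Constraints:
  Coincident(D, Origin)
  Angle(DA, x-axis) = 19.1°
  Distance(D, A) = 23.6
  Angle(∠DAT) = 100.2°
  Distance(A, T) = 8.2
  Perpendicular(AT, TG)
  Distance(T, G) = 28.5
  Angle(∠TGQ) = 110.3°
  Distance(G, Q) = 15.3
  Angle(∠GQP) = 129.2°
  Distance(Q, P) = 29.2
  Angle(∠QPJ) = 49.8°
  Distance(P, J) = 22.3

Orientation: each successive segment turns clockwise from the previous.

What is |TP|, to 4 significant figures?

43.84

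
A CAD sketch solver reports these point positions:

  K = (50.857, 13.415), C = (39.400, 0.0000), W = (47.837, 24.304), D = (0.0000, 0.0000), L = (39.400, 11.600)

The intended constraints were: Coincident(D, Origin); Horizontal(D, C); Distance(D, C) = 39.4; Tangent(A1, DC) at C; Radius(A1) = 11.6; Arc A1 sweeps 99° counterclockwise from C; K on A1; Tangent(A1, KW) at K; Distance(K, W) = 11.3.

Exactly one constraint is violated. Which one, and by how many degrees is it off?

Tangent(A1, KW) at K — off by 6.50°.

D = (0.00, 0.00) ✓; D.y = 0.00, C.y = 0.00 ✓; |DC| = 39.40 ✓; ∠(LC, CD) = 90.00° ✓; |LC| = 11.60 ✓; bearing(L→K) − bearing(L→C) = 99.00° ✓; |LK| = 11.60 ✓; ∠(LK, KW) = 83.50° ✗; |KW| = 11.30 ✓.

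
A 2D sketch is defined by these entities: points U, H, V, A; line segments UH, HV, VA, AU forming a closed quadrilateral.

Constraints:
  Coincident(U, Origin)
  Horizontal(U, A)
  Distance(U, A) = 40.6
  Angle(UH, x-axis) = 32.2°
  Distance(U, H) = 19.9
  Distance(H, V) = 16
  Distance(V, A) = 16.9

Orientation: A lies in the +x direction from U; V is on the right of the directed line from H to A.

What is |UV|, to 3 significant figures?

24.4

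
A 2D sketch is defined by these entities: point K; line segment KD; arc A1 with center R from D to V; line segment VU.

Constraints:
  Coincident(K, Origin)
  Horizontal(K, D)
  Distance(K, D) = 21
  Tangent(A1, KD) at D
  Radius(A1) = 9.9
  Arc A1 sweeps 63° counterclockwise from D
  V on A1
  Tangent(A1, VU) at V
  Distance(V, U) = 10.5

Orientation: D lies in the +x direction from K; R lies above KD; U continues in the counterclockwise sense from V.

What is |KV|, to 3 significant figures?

30.3

Tangency of A1 to KD means the radius RD is perpendicular to KD, so R = D + (0, 9.9) = (21.0, 9.90). On A1, D sits at bearing -90° from R; a 63° counterclockwise sweep puts V at bearing -27°, so V = R + 9.9·(cos -27°, sin -27°) = (29.8, 5.41). Then |KV| = |V − K| = 30.3.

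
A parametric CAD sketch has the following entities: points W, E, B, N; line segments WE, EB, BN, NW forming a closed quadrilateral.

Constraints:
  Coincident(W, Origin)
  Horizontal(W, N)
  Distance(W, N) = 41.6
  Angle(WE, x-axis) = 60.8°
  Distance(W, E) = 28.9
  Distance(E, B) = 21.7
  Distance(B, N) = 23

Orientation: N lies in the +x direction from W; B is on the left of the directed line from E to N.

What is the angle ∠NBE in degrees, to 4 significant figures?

113.2°

Checks: |EB| = 21.70 ✓; |BN| = 23.00 ✓.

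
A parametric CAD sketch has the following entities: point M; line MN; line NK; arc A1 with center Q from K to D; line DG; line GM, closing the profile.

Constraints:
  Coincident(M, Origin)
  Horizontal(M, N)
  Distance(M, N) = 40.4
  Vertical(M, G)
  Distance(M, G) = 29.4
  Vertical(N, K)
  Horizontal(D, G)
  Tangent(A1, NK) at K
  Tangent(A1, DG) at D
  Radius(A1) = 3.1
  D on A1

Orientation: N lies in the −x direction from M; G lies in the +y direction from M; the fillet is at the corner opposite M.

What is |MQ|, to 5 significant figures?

45.640

M is at the origin; MN is horizontal with |MN| = 40.4 and N on the −x side, so N = (-40.400, 0.0000). MG is vertical with |MG| = 29.4 and G on the +y side, so G = (0.0000, 29.400). The virtual corner opposite M is at (-40.400, 29.400). Since A1 is tangent to NK there, QK ⟂ NK and the tangent condition forces QD to be normal to DG, with radius 3.1, so the center Q sits 3.1 in from both sides at Q = (-37.300, 26.300). Then |MQ| = |Q − M| = 45.640.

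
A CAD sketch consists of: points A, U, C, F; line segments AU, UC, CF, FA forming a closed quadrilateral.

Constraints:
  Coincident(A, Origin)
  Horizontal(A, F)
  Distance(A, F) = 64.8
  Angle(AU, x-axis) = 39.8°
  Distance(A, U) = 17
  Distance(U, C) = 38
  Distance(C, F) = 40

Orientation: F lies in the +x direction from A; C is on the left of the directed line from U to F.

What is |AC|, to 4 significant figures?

54.99

A is at the origin; AF is horizontal with |AF| = 64.8 and F in +x, so F = (64.8, 0). AU runs at 39.8° with |AU| = 17.0, so U = (13.06, 10.88). C is determined by |UC| = 38.0 and |CF| = 40.0 together: it lies at the intersection of circle(U, 38.0) and circle(F, 40.0). With |UF| = 52.87, the foot of the radical line on UF is 24.96 from U and the perpendicular offset is √(38.0² − 24.96²) = 28.65. Taking the left-of-UF solution: C = (43.38, 33.78).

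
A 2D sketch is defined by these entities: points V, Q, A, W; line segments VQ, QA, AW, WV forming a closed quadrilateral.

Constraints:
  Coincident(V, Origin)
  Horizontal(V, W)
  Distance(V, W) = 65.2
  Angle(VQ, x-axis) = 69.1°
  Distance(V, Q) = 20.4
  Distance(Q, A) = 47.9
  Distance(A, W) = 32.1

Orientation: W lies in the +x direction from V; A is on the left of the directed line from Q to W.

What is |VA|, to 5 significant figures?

61.709

Checks: VQ at 69.10° ✓; |QA| = 47.90 ✓; |AW| = 32.10 ✓.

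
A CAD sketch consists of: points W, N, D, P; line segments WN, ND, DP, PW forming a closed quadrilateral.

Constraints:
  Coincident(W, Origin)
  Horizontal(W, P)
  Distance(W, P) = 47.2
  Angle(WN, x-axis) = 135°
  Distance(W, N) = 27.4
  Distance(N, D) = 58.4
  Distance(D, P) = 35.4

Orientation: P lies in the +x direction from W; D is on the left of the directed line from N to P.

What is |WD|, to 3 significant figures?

50.3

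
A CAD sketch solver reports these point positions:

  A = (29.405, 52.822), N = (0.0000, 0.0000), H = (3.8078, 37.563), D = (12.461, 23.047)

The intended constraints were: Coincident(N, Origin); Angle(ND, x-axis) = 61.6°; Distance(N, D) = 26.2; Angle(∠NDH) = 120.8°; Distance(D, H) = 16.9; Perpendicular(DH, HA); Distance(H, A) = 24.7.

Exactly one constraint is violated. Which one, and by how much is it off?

Distance(H, A) = 24.7 — off by 5.10.

N = (0.00, 0.00) ✓; ND at 61.60° ✓; |ND| = 26.20 ✓; ∠NDH = 120.8° ✓; |DH| = 16.90 ✓; ∠(DH, HA) = 90.00° ✓; |HA| = 29.80 ✗.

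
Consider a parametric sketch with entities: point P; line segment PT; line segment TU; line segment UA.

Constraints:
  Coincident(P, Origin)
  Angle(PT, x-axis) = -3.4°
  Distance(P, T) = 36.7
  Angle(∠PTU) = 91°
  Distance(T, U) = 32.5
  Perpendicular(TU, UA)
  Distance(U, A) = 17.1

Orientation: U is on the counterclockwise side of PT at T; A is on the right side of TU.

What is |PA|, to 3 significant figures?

63.2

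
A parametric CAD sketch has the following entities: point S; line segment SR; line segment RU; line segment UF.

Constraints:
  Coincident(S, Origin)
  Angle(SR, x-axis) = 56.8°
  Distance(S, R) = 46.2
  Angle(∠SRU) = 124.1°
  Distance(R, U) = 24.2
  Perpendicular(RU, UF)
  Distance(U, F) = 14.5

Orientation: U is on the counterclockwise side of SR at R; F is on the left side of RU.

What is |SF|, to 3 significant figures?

55.4

S is at the origin; SR runs at 56.8° with length 46.2, so R = 46.2·(cos 56.8°, sin 56.8°) = (25.3, 38.7). ∠SRU = 124.1°, so RU runs at 56.8° + (180° − 124.1°) = 113° from the x-axis; with |RU| = 24.2, U = R + 24.2·(cos 113°, sin 113°) = (16.0, 61.0). RU ⟂ UF; with |UF| = 14.5 on the left of RU, F = U + 14.5·(-0.923, -0.386) = (2.58, 55.4). Then |SF| = |F − S| = 55.4.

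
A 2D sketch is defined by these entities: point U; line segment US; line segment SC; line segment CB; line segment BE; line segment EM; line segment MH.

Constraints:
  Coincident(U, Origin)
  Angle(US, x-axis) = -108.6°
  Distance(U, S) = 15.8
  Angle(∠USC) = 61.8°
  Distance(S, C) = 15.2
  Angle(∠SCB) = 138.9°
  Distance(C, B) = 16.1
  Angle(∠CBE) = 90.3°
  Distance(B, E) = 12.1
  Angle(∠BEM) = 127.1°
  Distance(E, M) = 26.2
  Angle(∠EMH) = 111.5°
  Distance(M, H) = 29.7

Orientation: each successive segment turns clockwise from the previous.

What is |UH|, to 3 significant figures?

33.5

U is at the origin; US runs at -108.6° with length 15.8, so S = (-5.04, -15.0). ∠USC = 61.8° gives SC at 133° from the x-axis; with |SC| = 15.2, C = (-15.4, -3.89). ∠SCB = 138.9° gives CB at 92.1° from the x-axis; with |CB| = 16.1, B = (-16.0, 12.2). ∠CBE = 90.3° gives BE at 2.40° from the x-axis; with |BE| = 12.1, E = (-3.95, 12.7). ∠BEM = 127.1° gives EM at -50.5° from the x-axis; with |EM| = 26.2, M = (12.7, -7.52). ∠EMH = 111.5° gives MH at -119° from the x-axis; with |MH| = 29.7, H = (-1.68, -33.5). Then |UH| = |H − U| = 33.5.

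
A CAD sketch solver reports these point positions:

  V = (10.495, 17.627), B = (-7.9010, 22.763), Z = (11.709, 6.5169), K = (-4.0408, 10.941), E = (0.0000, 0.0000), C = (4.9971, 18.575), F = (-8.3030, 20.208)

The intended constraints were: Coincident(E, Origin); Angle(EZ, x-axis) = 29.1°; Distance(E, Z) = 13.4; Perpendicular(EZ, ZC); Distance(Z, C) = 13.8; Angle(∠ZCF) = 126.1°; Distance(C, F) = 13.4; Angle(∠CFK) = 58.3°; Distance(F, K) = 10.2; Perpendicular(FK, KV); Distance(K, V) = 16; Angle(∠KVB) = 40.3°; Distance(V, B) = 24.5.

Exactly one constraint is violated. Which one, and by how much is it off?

Distance(V, B) = 24.5 — off by 5.40.

E = (0.00, 0.00) ✓; EZ at 29.10° ✓; |EZ| = 13.40 ✓; ∠(EZ, ZC) = 90.00° ✓; |ZC| = 13.80 ✓; ∠ZCF = 126.1° ✓; |CF| = 13.40 ✓; ∠CFK = 58.30° ✓; |FK| = 10.20 ✓; ∠(FK, KV) = 90.00° ✓; |KV| = 16.00 ✓; ∠KVB = 40.30° ✓; |VB| = 19.10 ✗.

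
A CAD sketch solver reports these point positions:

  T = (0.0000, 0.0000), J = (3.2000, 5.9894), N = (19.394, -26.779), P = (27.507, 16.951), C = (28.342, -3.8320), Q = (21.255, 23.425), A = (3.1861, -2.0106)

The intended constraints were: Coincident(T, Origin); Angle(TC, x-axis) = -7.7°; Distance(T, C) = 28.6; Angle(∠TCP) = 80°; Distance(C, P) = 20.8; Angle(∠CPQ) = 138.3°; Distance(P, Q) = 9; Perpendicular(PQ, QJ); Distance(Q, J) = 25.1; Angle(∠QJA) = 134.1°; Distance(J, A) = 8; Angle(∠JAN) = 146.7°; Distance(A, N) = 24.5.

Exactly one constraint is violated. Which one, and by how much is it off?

Distance(A, N) = 24.5 — off by 5.10.

T = (0.00, 0.00) ✓; TC at -7.700° ✓; |TC| = 28.60 ✓; ∠TCP = 80.00° ✓; |CP| = 20.80 ✓; ∠CPQ = 138.3° ✓; |PQ| = 9.000 ✓; ∠(PQ, QJ) = 90.00° ✓; |QJ| = 25.10 ✓; ∠QJA = 134.1° ✓; |JA| = 8.000 ✓; ∠JAN = 146.7° ✓; |AN| = 29.60 ✗.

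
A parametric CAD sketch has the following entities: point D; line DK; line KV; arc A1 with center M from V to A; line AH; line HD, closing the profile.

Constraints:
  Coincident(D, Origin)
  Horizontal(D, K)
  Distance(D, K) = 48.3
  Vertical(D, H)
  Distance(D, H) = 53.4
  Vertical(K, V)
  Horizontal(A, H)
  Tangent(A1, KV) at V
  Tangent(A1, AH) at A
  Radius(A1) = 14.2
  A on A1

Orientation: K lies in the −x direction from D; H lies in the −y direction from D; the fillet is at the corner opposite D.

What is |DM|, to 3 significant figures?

52.0

D is at the origin; D and K share the same y with |DK| = 48.3 and K on the −x side, so K = (-48.3, 0.00). D and H share the same x with |DH| = 53.4 and H on the −y side, so H = (0.00, -53.4). The virtual corner opposite D is at (-48.3, -53.4). Tangency of A1 to KV means the radius MV is perpendicular to KV and tangency of A1 to AH means the radius MA is perpendicular to AH, with radius 14.2, so the center M sits 14.2 in from both sides at M = (-34.1, -39.2). Then |DM| = |M − D| = 52.0.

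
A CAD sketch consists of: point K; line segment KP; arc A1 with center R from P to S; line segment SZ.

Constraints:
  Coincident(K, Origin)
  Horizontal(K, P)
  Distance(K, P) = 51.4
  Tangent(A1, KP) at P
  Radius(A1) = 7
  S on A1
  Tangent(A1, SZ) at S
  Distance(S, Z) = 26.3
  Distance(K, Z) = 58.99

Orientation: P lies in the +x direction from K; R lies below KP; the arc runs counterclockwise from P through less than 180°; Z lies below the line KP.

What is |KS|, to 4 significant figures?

45.18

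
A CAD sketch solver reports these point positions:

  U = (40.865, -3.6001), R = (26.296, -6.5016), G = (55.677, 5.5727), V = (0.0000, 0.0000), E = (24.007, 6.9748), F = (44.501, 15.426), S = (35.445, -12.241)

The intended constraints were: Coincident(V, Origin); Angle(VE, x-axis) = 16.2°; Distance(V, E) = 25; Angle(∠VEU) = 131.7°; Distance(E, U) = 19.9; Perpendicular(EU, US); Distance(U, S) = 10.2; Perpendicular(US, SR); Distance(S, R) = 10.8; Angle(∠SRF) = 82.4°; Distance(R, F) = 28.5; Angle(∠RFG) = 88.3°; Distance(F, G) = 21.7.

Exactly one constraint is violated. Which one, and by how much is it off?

Distance(F, G) = 21.7 — off by 6.80.

V = (0.00, 0.00) ✓; VE at 16.20° ✓; |VE| = 25.00 ✓; ∠VEU = 131.7° ✓; |EU| = 19.90 ✓; ∠(EU, US) = 90.00° ✓; |US| = 10.20 ✓; ∠(US, SR) = 90.00° ✓; |SR| = 10.80 ✓; ∠SRF = 82.40° ✓; |RF| = 28.50 ✓; ∠RFG = 88.30° ✓; |FG| = 14.90 ✗.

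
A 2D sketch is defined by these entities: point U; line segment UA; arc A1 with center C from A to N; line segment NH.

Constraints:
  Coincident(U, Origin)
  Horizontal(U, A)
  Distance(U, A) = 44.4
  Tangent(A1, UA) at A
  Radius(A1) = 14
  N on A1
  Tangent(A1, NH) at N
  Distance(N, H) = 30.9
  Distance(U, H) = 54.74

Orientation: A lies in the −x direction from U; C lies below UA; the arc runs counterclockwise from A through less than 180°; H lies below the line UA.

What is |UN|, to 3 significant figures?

59.1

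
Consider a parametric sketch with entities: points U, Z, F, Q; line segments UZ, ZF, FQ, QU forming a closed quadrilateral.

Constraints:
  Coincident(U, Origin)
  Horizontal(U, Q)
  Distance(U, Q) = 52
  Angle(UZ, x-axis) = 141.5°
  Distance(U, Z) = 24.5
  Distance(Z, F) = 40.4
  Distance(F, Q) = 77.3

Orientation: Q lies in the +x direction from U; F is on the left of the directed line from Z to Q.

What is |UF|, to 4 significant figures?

53.04

U is at the origin; U and Q share the same y with |UQ| = 52.0 and Q in +x, so Q = (52.0, 0). UZ runs at 141.5° with |UZ| = 24.5, so Z = (-19.17, 15.25). F is determined by |ZF| = 40.4 and |FQ| = 77.3 together: it lies at the intersection of circle(Z, 40.4) and circle(Q, 77.3). With |ZQ| = 72.79, the foot of the radical line on ZQ is 6.561 from Z and the perpendicular offset is √(40.4² − 6.561²) = 39.86. Taking the left-of-ZQ solution: F = (-4.406, 52.86).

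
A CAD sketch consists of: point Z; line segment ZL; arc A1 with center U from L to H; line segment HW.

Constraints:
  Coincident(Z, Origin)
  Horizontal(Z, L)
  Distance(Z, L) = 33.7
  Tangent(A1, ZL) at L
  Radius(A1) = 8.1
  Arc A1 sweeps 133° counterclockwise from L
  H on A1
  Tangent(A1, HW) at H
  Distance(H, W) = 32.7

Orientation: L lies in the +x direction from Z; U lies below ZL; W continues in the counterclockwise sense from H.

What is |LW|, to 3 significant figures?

41.0

Z is at the origin; Z and L share the same y with |ZL| = 33.7 and L on the +x side, so L = (33.7, 0.00). Tangency of A1 to ZL means the radius UL is perpendicular to ZL, so U = L + (0, -8.1) = (33.7, -8.10). On A1, L sits at bearing 90° from U; a 133° counterclockwise sweep puts H at bearing 223°, so H = U + 8.1·(cos 223°, sin 223°) = (27.8, -13.6). Tangency of A1 to HW means the radius UH is perpendicular to HW, so HW runs along (−sin 223°, cos 223°); with |HW| = 32.7, W = (50.1, -37.5). Then |LW| = |W − L| = 41.0.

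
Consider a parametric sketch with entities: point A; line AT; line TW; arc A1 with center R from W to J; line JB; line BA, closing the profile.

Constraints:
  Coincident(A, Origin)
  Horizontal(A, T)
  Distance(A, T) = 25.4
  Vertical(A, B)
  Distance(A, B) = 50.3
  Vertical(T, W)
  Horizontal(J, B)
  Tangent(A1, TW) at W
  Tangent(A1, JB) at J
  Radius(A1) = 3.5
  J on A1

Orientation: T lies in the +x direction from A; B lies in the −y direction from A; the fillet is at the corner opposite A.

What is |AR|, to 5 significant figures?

51.671

AB is vertical with |AB| = 50.3 and B on the −y side, so B = (0.0000, -50.300). The virtual corner opposite A is at (25.400, -50.300). Since A1 is tangent to TW there, RW ⟂ TW and since A1 is tangent to JB there, RJ ⟂ JB, with radius 3.5, so the center R sits 3.5 in from both sides at R = (21.900, -46.800). Then |AR| = |R − A| = 51.671.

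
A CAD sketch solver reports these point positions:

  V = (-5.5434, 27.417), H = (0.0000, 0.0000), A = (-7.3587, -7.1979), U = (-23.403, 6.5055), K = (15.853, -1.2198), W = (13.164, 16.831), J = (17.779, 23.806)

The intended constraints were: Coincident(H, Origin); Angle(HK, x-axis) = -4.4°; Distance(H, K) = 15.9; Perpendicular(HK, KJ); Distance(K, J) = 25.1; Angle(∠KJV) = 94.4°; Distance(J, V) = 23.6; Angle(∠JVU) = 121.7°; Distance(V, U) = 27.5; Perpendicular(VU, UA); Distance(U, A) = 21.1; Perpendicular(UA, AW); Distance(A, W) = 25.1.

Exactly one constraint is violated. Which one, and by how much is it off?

Distance(A, W) = 25.1 — off by 6.50.

H = (0.00, 0.00) ✓; HK at -4.400° ✓; |HK| = 15.90 ✓; ∠(HK, KJ) = 90.00° ✓; |KJ| = 25.10 ✓; ∠KJV = 94.40° ✓; |JV| = 23.60 ✓; ∠JVU = 121.7° ✓; |VU| = 27.50 ✓; ∠(VU, UA) = 90.00° ✓; |UA| = 21.10 ✓; ∠(UA, AW) = 90.00° ✓; |AW| = 31.60 ✗.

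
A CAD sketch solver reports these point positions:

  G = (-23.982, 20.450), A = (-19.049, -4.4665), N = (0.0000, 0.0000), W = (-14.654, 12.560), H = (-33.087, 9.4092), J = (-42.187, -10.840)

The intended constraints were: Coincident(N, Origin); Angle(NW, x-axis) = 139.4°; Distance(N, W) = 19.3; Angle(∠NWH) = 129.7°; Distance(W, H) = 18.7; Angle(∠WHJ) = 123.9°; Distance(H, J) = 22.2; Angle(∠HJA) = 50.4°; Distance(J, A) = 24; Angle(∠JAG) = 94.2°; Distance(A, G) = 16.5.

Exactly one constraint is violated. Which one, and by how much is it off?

Distance(A, G) = 16.5 — off by 8.90.

N = (0.00, 0.00) ✓; NW at 139.4° ✓; |NW| = 19.30 ✓; ∠NWH = 129.7° ✓; |WH| = 18.70 ✓; ∠WHJ = 123.9° ✓; |HJ| = 22.20 ✓; ∠HJA = 50.40° ✓; |JA| = 24.00 ✓; ∠JAG = 94.20° ✓; |AG| = 25.40 ✗.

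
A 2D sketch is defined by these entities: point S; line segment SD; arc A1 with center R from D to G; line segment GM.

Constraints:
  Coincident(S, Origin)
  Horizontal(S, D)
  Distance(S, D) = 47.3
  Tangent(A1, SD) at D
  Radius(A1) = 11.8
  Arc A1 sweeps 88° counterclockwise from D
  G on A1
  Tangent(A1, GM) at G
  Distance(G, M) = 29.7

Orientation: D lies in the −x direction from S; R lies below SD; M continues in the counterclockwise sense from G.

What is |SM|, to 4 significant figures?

72.82

S is at the origin; S and D share the same y with |SD| = 47.3 and D on the −x side, so D = (-47.30, 0.000). The tangent condition forces RD to be normal to SD, so R = D + (0, -11.8) = (-47.30, -11.80). On A1, D sits at bearing 90° from R; an 88° counterclockwise sweep puts G at bearing 178°, so G = R + 11.8·(cos 178°, sin 178°) = (-59.09, -11.39). A1 meets GM tangentially, so RG is at right angles to GM, so GM runs along (−sin 178°, cos 178°); with |GM| = 29.7, M = (-60.13, -41.07). Then |SM| = |M − S| = 72.82.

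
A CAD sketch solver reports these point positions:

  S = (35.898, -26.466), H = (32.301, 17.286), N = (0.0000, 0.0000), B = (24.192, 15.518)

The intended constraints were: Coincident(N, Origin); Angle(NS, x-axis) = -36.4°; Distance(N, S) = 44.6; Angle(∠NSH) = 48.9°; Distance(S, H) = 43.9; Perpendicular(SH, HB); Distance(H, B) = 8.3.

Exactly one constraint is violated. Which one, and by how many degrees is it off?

Perpendicular(SH, HB) — off by 7.60°.

N = (0.00, 0.00) ✓; NS at -36.40° ✓; |NS| = 44.60 ✓; ∠NSH = 48.90° ✓; |SH| = 43.90 ✓; ∠(SH, HB) = 97.60° ✗; |HB| = 8.300 ✓.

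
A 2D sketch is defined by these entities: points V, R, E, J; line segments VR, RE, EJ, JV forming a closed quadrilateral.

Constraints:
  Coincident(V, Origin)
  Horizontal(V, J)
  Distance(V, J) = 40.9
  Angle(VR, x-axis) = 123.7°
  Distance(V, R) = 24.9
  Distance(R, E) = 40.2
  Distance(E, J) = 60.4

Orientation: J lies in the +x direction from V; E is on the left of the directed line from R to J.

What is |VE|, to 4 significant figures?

53.54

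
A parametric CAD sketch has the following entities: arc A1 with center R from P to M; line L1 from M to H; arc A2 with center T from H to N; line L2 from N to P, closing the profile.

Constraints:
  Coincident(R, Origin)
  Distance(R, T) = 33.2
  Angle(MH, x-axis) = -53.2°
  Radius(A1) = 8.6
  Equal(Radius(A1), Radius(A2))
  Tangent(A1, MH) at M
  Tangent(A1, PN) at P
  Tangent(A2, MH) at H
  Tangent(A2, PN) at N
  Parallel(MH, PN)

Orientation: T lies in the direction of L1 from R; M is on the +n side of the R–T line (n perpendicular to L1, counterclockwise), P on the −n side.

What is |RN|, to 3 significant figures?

34.3

The slot axis is L1's direction at -53.2°, so u = (cos -53.2°, sin -53.2°) = (0.599, -0.801) and n = (−sin -53.2°, cos -53.2°) = (0.801, 0.599). R is at the origin and T lies 33.2 along u from R, so T = 33.2·u = (19.9, -26.6). Tangency of A1 to both parallel lines with radius 8.6 puts M and P at R ± 8.6·n: M = (6.89, 5.15), P = (-6.89, -5.15). Equal radii place H and N the same way about T: H = T + 8.6·n = (26.8, -21.4), N = T − 8.6·n = (13.0, -31.7). Then |RN| = |N − R| = 34.3.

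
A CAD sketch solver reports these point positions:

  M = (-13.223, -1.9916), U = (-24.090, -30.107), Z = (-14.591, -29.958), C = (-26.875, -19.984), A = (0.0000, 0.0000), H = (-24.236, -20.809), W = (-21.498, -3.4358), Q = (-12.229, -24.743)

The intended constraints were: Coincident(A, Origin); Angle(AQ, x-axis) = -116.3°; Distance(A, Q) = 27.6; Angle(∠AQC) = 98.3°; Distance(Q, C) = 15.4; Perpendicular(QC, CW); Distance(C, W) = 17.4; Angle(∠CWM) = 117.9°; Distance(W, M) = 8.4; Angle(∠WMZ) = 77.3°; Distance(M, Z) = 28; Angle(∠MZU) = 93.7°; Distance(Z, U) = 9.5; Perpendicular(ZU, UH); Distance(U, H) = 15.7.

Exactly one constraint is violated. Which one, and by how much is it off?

Distance(U, H) = 15.7 — off by 6.40.

A = (0.00, 0.00) ✓; AQ at -116.3° ✓; |AQ| = 27.60 ✓; ∠AQC = 98.30° ✓; |QC| = 15.40 ✓; ∠(QC, CW) = 90.00° ✓; |CW| = 17.40 ✓; ∠CWM = 117.9° ✓; |WM| = 8.400 ✓; ∠WMZ = 77.30° ✓; |MZ| = 28.00 ✓; ∠MZU = 93.70° ✓; |ZU| = 9.500 ✓; ∠(ZU, UH) = 90.00° ✓; |UH| = 9.299 ✗.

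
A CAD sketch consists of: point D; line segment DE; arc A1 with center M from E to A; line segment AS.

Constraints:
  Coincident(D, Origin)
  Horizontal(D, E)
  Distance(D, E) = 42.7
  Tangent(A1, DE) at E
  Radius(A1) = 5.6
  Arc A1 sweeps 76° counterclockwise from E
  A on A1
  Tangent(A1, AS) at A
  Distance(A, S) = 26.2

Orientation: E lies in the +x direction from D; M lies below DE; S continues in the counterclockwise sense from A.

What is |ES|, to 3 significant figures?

31.9

On A1, E sits at bearing 90° from M; a 76° counterclockwise sweep puts A at bearing 166°, so A = M + 5.6·(cos 166°, sin 166°) = (37.3, -4.25). A1 meets AS tangentially, so MA is at right angles to AS, so AS runs along (−sin 166°, cos 166°); with |AS| = 26.2, S = (30.9, -29.7). Then |ES| = |S − E| = 31.9.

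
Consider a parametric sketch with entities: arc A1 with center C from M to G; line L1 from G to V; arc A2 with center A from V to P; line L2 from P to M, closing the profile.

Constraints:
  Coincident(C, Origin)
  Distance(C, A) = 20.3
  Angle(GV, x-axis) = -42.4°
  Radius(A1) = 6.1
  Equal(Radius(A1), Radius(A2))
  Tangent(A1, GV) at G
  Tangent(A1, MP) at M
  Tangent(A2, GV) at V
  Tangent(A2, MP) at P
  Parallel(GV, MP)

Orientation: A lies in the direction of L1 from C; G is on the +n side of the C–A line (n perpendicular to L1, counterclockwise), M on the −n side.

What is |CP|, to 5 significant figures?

21.197

The slot axis is L1's direction at -42.4°, so u = (cos -42.4°, sin -42.4°) = (0.73846, -0.67430) and n = (−sin -42.4°, cos -42.4°) = (0.67430, 0.73846). C is at the origin and A lies 20.3 along u from C, so A = 20.3·u = (14.991, -13.688). Tangency of A1 to both parallel lines with radius 6.1 puts G and M at C ± 6.1·n: G = (4.1132, 4.5046), M = (-4.1132, -4.5046). Equal radii place V and P the same way about A: V = A + 6.1·n = (19.104, -9.1838), P = A − 6.1·n = (10.877, -18.193). Then |CP| = |P − C| = 21.197.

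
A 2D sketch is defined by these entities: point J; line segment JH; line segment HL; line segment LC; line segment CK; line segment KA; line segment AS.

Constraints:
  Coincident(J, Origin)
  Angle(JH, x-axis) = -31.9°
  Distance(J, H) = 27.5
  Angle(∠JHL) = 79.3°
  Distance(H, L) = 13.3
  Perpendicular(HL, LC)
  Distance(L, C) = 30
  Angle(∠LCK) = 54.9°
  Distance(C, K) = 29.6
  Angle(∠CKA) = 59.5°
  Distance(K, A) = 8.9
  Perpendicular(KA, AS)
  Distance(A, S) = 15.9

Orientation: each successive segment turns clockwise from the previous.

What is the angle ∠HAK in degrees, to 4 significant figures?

131.2°

J is at the origin; JH runs at -31.9° with length 27.5, so H = (23.35, -14.53). ∠JHL = 79.3° gives HL at -132.6° from the x-axis; with |HL| = 13.3, L = (14.34, -24.32). HL ⟂ LC, so LC runs at 137.4°; with |LC| = 30.0, C = (-7.739, -4.016). ∠LCK = 54.9° gives CK at 12.30° from the x-axis; with |CK| = 29.6, K = (21.18, 2.290). ∠CKA = 59.5° gives KA at -108.2° from the x-axis; with |KA| = 8.9, A = (18.40, -6.165). Then cos ∠HAK = AH·AK / (|AH||AK|), giving 131.2°.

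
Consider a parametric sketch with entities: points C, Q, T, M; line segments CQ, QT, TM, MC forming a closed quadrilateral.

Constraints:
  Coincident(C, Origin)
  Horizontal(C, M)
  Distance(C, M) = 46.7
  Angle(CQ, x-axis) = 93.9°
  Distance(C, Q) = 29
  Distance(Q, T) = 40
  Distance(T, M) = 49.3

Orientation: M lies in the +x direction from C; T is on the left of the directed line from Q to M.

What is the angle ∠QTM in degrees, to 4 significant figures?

77.94°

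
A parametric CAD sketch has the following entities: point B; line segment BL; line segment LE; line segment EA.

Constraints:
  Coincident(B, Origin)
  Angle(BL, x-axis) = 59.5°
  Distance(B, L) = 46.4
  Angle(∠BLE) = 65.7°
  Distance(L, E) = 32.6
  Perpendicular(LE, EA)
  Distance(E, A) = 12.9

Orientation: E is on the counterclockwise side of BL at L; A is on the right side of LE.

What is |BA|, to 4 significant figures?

56.82

B is at the origin; BL runs at 59.5° with length 46.4, so L = 46.4·(cos 59.5°, sin 59.5°) = (23.55, 39.98). ∠BLE = 65.7°, so LE runs at 59.5° + (180° − 65.7°) = 173.8° from the x-axis; with |LE| = 32.6, E = L + 32.6·(cos 173.8°, sin 173.8°) = (-8.860, 43.50). The perpendicularity gives EA at right angles to LE; with |EA| = 12.9 on the right of LE, A = E + 12.9·(0.1080, 0.9942) = (-7.466, 56.32). Then |BA| = |A − B| = 56.82.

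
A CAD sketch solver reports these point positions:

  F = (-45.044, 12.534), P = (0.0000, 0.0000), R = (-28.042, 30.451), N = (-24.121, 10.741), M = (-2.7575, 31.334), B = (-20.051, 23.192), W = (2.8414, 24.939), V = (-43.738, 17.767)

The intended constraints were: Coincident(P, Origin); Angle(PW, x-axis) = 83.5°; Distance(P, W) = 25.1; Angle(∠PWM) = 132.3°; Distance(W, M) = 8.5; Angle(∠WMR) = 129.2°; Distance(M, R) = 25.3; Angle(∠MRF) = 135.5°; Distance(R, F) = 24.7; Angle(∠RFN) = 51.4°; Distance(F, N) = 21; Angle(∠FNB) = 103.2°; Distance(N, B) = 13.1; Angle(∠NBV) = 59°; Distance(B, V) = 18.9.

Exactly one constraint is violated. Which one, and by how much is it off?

Distance(B, V) = 18.9 — off by 5.40.

P = (0.00, 0.00) ✓; PW at 83.50° ✓; |PW| = 25.10 ✓; ∠PWM = 132.3° ✓; |WM| = 8.500 ✓; ∠WMR = 129.2° ✓; |MR| = 25.30 ✓; ∠MRF = 135.5° ✓; |RF| = 24.70 ✓; ∠RFN = 51.40° ✓; |FN| = 21.00 ✓; ∠FNB = 103.2° ✓; |NB| = 13.10 ✓; ∠NBV = 59.00° ✓; |BV| = 24.30 ✗.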